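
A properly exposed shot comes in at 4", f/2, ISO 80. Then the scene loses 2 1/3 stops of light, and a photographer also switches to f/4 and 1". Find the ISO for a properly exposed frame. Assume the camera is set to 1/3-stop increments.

Scene light: 2 1/3 stops darker.
Aperture: f/2 → f/2.2 → f/2.5 → f/2.8 → f/3.2 → f/3.5 → f/4 — 2 stops smaller aperture (darker).
Shutter speed: 4 → 3.2 → 2.5 → 2 → 1.6 → 1.3 → 1 — 2 stops shorter (darker).
Net so far: 6 1/3 stops darker. ISO: 80 → 100 → 125 → 160 → 200 → 250 → 320 → 400 → 500 → 640 → 800 → 1000 → 1250 → 1600 → 2000 → 2500 → 3200 → 4000 → 5000 → 6400.

ISO 6400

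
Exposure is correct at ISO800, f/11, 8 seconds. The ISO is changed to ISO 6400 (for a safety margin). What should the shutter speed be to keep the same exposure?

ISO: 800 → 1600 → 3200 → 6400 — 3 stops higher (brighter).
Need 3 stops darker from the shutter speed: 8 → 4 → 2 → 1.

1 s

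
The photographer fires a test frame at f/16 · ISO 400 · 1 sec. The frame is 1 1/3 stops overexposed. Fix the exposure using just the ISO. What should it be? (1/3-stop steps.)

ISO 160

Overexposed by 1 1/3 stops → need 1 1/3 stops darker.
ISO: 400 → 320 → 250 → 200 → 160.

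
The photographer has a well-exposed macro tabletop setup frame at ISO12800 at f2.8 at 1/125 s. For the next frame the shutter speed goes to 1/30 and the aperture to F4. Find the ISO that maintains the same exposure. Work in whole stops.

Shutter speed: 1/125 → 1/60 → 1/30 — 2 stops longer (brighter).
Aperture: f/2.8 → f/4 — 1 stop stopped down (darker).
Net change so far: 1 stop brighter. Offset with the ISO: 12800 → 6400.

ISO 6400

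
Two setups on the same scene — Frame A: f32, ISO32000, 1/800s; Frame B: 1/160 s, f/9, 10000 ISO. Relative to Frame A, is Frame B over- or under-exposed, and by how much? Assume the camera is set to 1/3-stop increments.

4 1/3 stops brighter

Aperture: f/32 → f/29 → f/25 → f/22 → f/20 → f/18 → f/16 → f/14 → f/13 → f/11 → f/10 → f/9 — 3 2/3 stops wider (brighter).
Shutter speed: 1/800 → 1/640 → 1/500 → 1/400 → 1/320 → 1/250 → 1/200 → 1/160 — 2 1/3 stops longer (brighter).
ISO: 32000 → 25600 → 20000 → 16000 → 12800 → 10000 — 1 2/3 stops dropped (darker).
Net: +3 2/3 +2 1/3 −1 2/3 = +4 1/3 stops.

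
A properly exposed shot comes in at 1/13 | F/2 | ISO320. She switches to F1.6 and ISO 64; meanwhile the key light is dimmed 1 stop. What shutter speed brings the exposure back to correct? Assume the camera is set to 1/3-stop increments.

0.5 s

Scene light: 1 stop darker.
Aperture: f/2 → f/1.8 → f/1.6 — 2/3 stop wider (brighter).
ISO: 320 → 250 → 200 → 160 → 125 → 100 → 80 → 64 — 2 1/3 stops dropped (darker).
Net so far: 2 2/3 stops darker. Shutter speed: 1/13 → 1/10 → 1/8 → 1/6 → 1/5 → 1/4 → 0.3 → 0.4 → 0.5.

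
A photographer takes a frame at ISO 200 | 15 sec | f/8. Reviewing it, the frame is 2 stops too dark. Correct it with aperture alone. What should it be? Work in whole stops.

Underexposed by 2 stops → need 2 stops brighter.
Aperture: f/8 → f/5.6 → f/4.

f/4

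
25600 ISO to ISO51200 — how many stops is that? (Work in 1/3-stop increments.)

1 stop

25600 → 32000 → 40000 → 51200 — count the steps: 3 third-stops = 1 stop.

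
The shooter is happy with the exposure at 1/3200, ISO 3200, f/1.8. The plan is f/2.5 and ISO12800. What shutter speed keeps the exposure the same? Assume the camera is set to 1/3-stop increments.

Aperture: f/1.8 → f/2 → f/2.2 → f/2.5 — 1 stop stopped down (darker).
ISO: 3200 → 4000 → 5000 → 6400 → 8000 → 10000 → 12800 — 2 stops raised (brighter).
Net change so far: 1 stop brighter. Offset with the shutter speed: 1/3200 → 1/4000 → 1/5000 → 1/6400.

1/6400s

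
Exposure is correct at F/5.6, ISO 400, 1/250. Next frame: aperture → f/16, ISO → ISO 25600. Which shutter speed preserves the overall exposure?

Aperture: f/5.6 → f/8 → f/11 → f/16 — 3 stops narrower (darker).
ISO: 400 → 800 → 1600 → 3200 → 6400 → 12800 → 25600 — 6 stops higher (brighter).
Net change so far: 3 stops brighter. Offset with the shutter speed: 1/250 → 1/500 → 1/1000 → 1/2000.

1/2000s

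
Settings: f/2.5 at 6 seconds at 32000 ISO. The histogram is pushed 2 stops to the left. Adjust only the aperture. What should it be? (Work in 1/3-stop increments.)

Underexposed by 2 stops → need 2 stops brighter.
Aperture: f/2.5 → f/2.2 → f/2 → f/1.8 → f/1.6 → f/1.4 → f/1.2.

f/1.2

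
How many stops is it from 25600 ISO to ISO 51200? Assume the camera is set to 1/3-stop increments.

1 stop

25600 → 32000 → 40000 → 51200 — count the steps: 3 third-stops = 1 stop.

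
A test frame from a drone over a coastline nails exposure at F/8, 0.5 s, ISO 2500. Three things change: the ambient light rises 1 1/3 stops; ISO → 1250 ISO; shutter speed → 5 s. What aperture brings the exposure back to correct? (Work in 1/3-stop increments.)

Scene light: 1 1/3 stops brighter.
ISO: 2500 → 2000 → 1600 → 1250 — 1 stop lower (darker).
Shutter speed: 0.5 → 0.6 → 0.8 → 1 → 1.3 → 1.6 → 2 → 2.5 → 3.2 → 4 → 5 — 3 1/3 stops longer (brighter).
Net so far: 3 2/3 stops brighter. Aperture: f/8 → f/9 → f/10 → f/11 → f/13 → f/14 → f/16 → f/18 → f/20 → f/22 → f/25 → f/29.

f/29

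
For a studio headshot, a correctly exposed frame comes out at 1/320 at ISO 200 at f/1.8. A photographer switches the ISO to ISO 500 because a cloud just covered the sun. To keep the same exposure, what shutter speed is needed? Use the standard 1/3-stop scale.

1/800s

ISO: 200 → 250 → 320 → 400 → 500 — 1 1/3 stops raised (brighter).
Need 1 1/3 stops darker from the shutter speed: 1/320 → 1/400 → 1/500 → 1/640 → 1/800.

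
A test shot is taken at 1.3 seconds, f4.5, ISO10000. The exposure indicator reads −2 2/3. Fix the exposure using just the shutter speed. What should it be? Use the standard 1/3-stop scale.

Underexposed by 2 2/3 stops → need 2 2/3 stops brighter.
Shutter speed: 1.3 → 1.6 → 2 → 2.5 → 3.2 → 4 → 5 → 6 → 8.

8 s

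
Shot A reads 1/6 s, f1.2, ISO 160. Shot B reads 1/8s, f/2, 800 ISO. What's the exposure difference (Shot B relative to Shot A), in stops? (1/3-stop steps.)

2/3 stop brighter

Aperture: f/1.2 → f/1.4 → f/1.6 → f/1.8 → f/2 — 1 1/3 stops stopped down (darker).
Shutter speed: 1/6 → 1/8 — 1/3 stop shorter (darker).
ISO: 160 → 200 → 250 → 320 → 400 → 500 → 640 → 800 — 2 1/3 stops raised (brighter).
Net: −1 1/3 −1/3 +2 1/3 = +2/3 stops.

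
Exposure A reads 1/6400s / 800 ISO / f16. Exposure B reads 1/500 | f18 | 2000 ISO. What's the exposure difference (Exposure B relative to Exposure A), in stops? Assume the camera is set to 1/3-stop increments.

4 2/3 stops brighter

Aperture: f/16 → f/18 — 1/3 stop stopped down (darker).
Shutter speed: 1/6400 → 1/5000 → 1/4000 → 1/3200 → 1/2500 → 1/2000 → 1/1600 → 1/1250 → 1/1000 → 1/800 → 1/640 → 1/500 — 3 2/3 stops slower (brighter).
ISO: 800 → 1000 → 1250 → 1600 → 2000 — 1 1/3 stops raised (brighter).
Net: −1/3 +3 2/3 +1 1/3 = +4 2/3 stops.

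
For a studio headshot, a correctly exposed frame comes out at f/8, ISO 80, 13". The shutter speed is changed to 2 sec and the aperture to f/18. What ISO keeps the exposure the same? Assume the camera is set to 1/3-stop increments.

Shutter speed: 13 → 10 → 8 → 6 → 5 → 4 → 3.2 → 2.5 → 2 — 2 2/3 stops faster (darker).
Aperture: f/8 → f/9 → f/10 → f/11 → f/13 → f/14 → f/16 → f/18 — 2 1/3 stops smaller aperture (darker).
Net change so far: 5 stops darker. Offset with the ISO: 80 → 100 → 125 → 160 → 200 → 250 → 320 → 400 → 500 → 640 → 800 → 1000 → 1250 → 1600 → 2000 → 2500.

ISO 2500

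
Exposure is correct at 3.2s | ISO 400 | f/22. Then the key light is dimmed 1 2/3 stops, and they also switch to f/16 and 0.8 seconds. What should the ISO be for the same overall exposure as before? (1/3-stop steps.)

ISO 2500

Scene light: 1 2/3 stops darker.
Aperture: f/22 → f/20 → f/18 → f/16 — 1 stop wider (brighter).
Shutter speed: 3.2 → 2.5 → 2 → 1.6 → 1.3 → 1 → 0.8 — 2 stops shorter (darker).
Net so far: 2 2/3 stops darker. ISO: 400 → 500 → 640 → 800 → 1000 → 1250 → 1600 → 2000 → 2500.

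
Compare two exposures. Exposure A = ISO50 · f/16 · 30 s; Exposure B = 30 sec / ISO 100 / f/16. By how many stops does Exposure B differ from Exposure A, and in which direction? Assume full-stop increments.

Aperture: unchanged.
Shutter speed: unchanged.
ISO: 50 → 100 — 1 stop higher (brighter).
Net: +1 = +1 stop.

1 stop brighter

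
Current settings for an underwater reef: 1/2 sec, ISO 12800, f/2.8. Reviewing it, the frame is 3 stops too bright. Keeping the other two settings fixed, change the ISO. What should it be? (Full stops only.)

ISO 1600

Overexposed by 3 stops → need 3 stops darker.
ISO: 12800 → 6400 → 3200 → 1600.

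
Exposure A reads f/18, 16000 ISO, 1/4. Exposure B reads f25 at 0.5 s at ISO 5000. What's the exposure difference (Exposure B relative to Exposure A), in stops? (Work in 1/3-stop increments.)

Aperture: f/18 → f/20 → f/22 → f/25 — 1 stop smaller aperture (darker).
Shutter speed: 1/4 → 0.3 → 0.4 → 0.5 — 1 stop slower (brighter).
ISO: 16000 → 12800 → 10000 → 8000 → 6400 → 5000 — 1 2/3 stops dropped (darker).
Net: −1 +1 −1 2/3 = −1 2/3 stops.

1 2/3 stops darker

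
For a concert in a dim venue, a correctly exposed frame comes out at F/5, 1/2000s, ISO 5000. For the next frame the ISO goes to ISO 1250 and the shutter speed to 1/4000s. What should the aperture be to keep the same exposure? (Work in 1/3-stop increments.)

f/1.8

ISO: 5000 → 4000 → 3200 → 2500 → 2000 → 1600 → 1250 — 2 stops lower (darker).
Shutter speed: 1/2000 → 1/2500 → 1/3200 → 1/4000 — 1 stop faster (darker).
Net change so far: 3 stops darker. Offset with the aperture: f/5 → f/4.5 → f/4 → f/3.5 → f/3.2 → f/2.8 → f/2.5 → f/2.2 → f/2 → f/1.8.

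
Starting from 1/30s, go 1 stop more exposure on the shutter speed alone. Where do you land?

Shutter speed: 1/30 → 1/15 — 1 stop longer (brighter).

1/15s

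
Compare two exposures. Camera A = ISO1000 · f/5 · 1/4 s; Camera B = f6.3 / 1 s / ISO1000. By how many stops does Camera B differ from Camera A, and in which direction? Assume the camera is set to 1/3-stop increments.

1 1/3 stops brighter

Aperture: f/5 → f/5.6 → f/6.3 — 2/3 stop smaller aperture (darker).
Shutter speed: 1/4 → 0.3 → 0.4 → 0.5 → 0.6 → 0.8 → 1 — 2 stops longer (brighter).
ISO: unchanged.
Net: −2/3 +2 = +1 1/3 stops.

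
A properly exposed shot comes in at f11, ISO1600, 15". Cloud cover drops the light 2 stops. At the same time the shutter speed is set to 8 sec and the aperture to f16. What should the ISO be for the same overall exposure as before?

Scene light: 2 stops darker.
Shutter speed: 15 → 8 — 1 stop faster (darker).
Aperture: f/11 → f/16 — 1 stop smaller aperture (darker).
Net so far: 4 stops darker. ISO: 1600 → 3200 → 6400 → 12800 → 25600.

ISO 25600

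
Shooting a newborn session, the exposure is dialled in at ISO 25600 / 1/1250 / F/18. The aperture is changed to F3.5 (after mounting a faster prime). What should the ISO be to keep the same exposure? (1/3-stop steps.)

Aperture: f/18 → f/16 → f/14 → f/13 → f/11 → f/10 → f/9 → f/8 → f/7.1 → f/6.3 → f/5.6 → f/5 → f/4.5 → f/4 → f/3.5 — 4 2/3 stops opened up (brighter).
Need 4 2/3 stops darker from the ISO: 25600 → 20000 → 16000 → 12800 → 10000 → 8000 → 6400 → 5000 → 4000 → 3200 → 2500 → 2000 → 1600 → 1250 → 1000.

ISO 1000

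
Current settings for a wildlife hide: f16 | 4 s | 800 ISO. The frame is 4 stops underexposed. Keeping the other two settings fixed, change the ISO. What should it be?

ISO 12800

Underexposed by 4 stops → need 4 stops brighter.
ISO: 800 → 1600 → 3200 → 6400 → 12800.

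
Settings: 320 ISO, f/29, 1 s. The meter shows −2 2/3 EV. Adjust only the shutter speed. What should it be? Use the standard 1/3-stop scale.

Underexposed by 2 2/3 stops → need 2 2/3 stops brighter.
Shutter speed: 1 → 1.3 → 1.6 → 2 → 2.5 → 3.2 → 4 → 5 → 6.

6 s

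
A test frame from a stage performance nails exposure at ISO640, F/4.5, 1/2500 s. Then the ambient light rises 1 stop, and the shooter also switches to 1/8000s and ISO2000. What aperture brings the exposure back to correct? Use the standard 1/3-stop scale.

f/6.3

Scene light: 1 stop brighter.
Shutter speed: 1/2500 → 1/3200 → 1/4000 → 1/5000 → 1/6400 → 1/8000 — 1 2/3 stops faster (darker).
ISO: 640 → 800 → 1000 → 1250 → 1600 → 2000 — 1 2/3 stops raised (brighter).
Net so far: 1 stop brighter. Aperture: f/4.5 → f/5 → f/5.6 → f/6.3.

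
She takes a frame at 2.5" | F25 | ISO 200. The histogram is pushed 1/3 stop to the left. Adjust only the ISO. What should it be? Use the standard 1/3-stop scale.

Underexposed by 1/3 stop → need 1/3 stop brighter.
ISO: 200 → 250.

ISO 250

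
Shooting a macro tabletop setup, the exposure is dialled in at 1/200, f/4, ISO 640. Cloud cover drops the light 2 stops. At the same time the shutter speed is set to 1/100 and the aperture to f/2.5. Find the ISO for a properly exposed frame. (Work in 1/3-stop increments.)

Scene light: 2 stops darker.
Shutter speed: 1/200 → 1/160 → 1/125 → 1/100 — 1 stop slower (brighter).
Aperture: f/4 → f/3.5 → f/3.2 → f/2.8 → f/2.5 — 1 1/3 stops opened up (brighter).
Net so far: 1/3 stop brighter. ISO: 640 → 500.

ISO 500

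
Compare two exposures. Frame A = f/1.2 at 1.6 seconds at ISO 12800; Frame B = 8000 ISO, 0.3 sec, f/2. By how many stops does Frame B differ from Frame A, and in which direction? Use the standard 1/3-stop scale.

4 1/3 stops darker

Aperture: f/1.2 → f/1.4 → f/1.6 → f/1.8 → f/2 — 1 1/3 stops stopped down (darker).
Shutter speed: 1.6 → 1.3 → 1 → 0.8 → 0.6 → 0.5 → 0.4 → 0.3 — 2 1/3 stops shorter (darker).
ISO: 12800 → 10000 → 8000 — 2/3 stop dropped (darker).
Net: −1 1/3 −2 1/3 −2/3 = −4 1/3 stops.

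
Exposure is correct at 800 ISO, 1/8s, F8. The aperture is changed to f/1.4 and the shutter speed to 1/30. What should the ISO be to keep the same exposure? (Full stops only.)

Aperture: f/8 → f/5.6 → f/4 → f/2.8 → f/2 → f/1.4 — 5 stops wider (brighter).
Shutter speed: 1/8 → 1/15 → 1/30 — 2 stops faster (darker).
Net change so far: 3 stops brighter. Offset with the ISO: 800 → 400 → 200 → 100.

ISO 100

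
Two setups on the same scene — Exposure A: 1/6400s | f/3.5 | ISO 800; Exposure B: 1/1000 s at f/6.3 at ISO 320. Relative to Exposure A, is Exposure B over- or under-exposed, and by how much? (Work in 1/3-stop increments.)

Aperture: f/3.5 → f/4 → f/4.5 → f/5 → f/5.6 → f/6.3 — 1 2/3 stops stopped down (darker).
Shutter speed: 1/6400 → 1/5000 → 1/4000 → 1/3200 → 1/2500 → 1/2000 → 1/1600 → 1/1250 → 1/1000 — 2 2/3 stops slower (brighter).
ISO: 800 → 640 → 500 → 400 → 320 — 1 1/3 stops lower (darker).
Net: −1 2/3 +2 2/3 −1 1/3 = −1/3 stops.

1/3 stop darker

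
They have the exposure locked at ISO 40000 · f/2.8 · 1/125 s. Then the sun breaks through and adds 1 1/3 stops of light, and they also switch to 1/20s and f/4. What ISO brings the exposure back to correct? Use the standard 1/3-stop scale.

ISO 5000

Scene light: 1 1/3 stops brighter.
Shutter speed: 1/125 → 1/100 → 1/80 → 1/60 → 1/50 → 1/40 → 1/30 → 1/25 → 1/20 — 2 2/3 stops longer (brighter).
Aperture: f/2.8 → f/3.2 → f/3.5 → f/4 — 1 stop smaller aperture (darker).
Net so far: 3 stops brighter. ISO: 40000 → 32000 → 25600 → 20000 → 16000 → 12800 → 10000 → 8000 → 6400 → 5000.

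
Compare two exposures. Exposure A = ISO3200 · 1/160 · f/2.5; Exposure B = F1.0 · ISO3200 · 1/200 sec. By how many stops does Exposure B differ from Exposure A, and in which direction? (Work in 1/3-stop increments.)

Aperture: f/2.5 → f/2.2 → f/2 → f/1.8 → f/1.6 → f/1.4 → f/1.2 → f/1.1 → f/1.0 — 2 2/3 stops wider (brighter).
Shutter speed: 1/160 → 1/200 — 1/3 stop faster (darker).
ISO: unchanged.
Net: +2 2/3 −1/3 = +2 1/3 stops.

2 1/3 stops brighter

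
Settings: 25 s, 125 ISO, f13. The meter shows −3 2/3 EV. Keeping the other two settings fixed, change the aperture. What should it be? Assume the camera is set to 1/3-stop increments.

Underexposed by 3 2/3 stops → need 3 2/3 stops brighter.
Aperture: f/13 → f/11 → f/10 → f/9 → f/8 → f/7.1 → f/6.3 → f/5.6 → f/5 → f/4.5 → f/4 → f/3.5.

f/3.5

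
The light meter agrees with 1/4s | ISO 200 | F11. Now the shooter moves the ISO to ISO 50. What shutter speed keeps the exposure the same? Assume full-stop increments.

1 s

ISO: 200 → 100 → 50 — 2 stops lower (darker).
Need 2 stops brighter from the shutter speed: 1/4 → 1/2 → 1.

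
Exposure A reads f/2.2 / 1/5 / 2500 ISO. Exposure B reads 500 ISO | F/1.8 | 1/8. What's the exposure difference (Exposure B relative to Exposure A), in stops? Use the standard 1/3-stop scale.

2 1/3 stops darker

Aperture: f/2.2 → f/2 → f/1.8 — 2/3 stop opened up (brighter).
Shutter speed: 1/5 → 1/6 → 1/8 — 2/3 stop shorter (darker).
ISO: 2500 → 2000 → 1600 → 1250 → 1000 → 800 → 640 → 500 — 2 1/3 stops dropped (darker).
Net: +2/3 −2/3 −2 1/3 = −2 1/3 stops.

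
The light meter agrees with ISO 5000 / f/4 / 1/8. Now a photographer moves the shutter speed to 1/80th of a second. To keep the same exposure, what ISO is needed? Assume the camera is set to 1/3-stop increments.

ISO 51200

Shutter speed: 1/8 → 1/10 → 1/13 → 1/15 → 1/20 → 1/25 → 1/30 → 1/40 → 1/50 → 1/60 → 1/80 — 3 1/3 stops faster (darker).
Need 3 1/3 stops brighter from the ISO: 5000 → 6400 → 8000 → 10000 → 12800 → 16000 → 20000 → 25600 → 32000 → 40000 → 51200.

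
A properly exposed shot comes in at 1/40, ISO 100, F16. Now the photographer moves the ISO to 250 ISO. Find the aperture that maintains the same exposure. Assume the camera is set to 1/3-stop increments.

ISO: 100 → 125 → 160 → 200 → 250 — 1 1/3 stops higher (brighter).
Need 1 1/3 stops darker from the aperture: f/16 → f/18 → f/20 → f/22 → f/25.

f/25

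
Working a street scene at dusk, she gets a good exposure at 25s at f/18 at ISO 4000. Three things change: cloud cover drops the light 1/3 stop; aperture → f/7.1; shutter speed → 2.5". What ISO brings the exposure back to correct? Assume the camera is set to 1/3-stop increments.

Scene light: 1/3 stop darker.
Aperture: f/18 → f/16 → f/14 → f/13 → f/11 → f/10 → f/9 → f/8 → f/7.1 — 2 2/3 stops wider (brighter).
Shutter speed: 25 → 20 → 15 → 13 → 10 → 8 → 6 → 5 → 4 → 3.2 → 2.5 — 3 1/3 stops faster (darker).
Net so far: 1 stop darker. ISO: 4000 → 5000 → 6400 → 8000.

ISO 8000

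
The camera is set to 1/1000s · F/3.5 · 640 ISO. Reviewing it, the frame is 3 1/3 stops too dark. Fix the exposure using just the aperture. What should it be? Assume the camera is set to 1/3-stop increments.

f/1.1

Underexposed by 3 1/3 stops → need 3 1/3 stops brighter.
Aperture: f/3.5 → f/3.2 → f/2.8 → f/2.5 → f/2.2 → f/2 → f/1.8 → f/1.6 → f/1.4 → f/1.2 → f/1.1.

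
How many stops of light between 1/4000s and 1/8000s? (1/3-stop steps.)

1 stop

1/4000 → 1/5000 → 1/6400 → 1/8000 — count the steps: 3 third-stops = 1 stop.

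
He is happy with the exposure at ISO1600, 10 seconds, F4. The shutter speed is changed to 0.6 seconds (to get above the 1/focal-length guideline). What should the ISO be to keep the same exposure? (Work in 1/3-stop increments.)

ISO 25600

Shutter speed: 10 → 8 → 6 → 5 → 4 → 3.2 → 2.5 → 2 → 1.6 → 1.3 → 1 → 0.8 → 0.6 — 4 stops shorter (darker).
Need 4 stops brighter from the ISO: 1600 → 2000 → 2500 → 3200 → 4000 → 5000 → 6400 → 8000 → 10000 → 12800 → 16000 → 20000 → 25600.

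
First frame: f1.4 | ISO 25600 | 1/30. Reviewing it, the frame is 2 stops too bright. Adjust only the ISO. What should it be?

Overexposed by 2 stops → need 2 stops darker.
ISO: 25600 → 12800 → 6400.

ISO 6400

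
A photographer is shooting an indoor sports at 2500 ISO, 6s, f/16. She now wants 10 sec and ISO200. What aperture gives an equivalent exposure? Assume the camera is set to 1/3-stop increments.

f/5.6

Shutter speed: 6 → 8 → 10 — 2/3 stop slower (brighter).
ISO: 2500 → 2000 → 1600 → 1250 → 1000 → 800 → 640 → 500 → 400 → 320 → 250 → 200 — 3 2/3 stops dropped (darker).
Net change so far: 3 stops darker. Offset with the aperture: f/16 → f/14 → f/13 → f/11 → f/10 → f/9 → f/8 → f/7.1 → f/6.3 → f/5.6.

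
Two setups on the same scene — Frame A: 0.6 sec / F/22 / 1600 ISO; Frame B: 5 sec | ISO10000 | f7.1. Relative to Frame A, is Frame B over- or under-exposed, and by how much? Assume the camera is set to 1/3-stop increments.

Aperture: f/22 → f/20 → f/18 → f/16 → f/14 → f/13 → f/11 → f/10 → f/9 → f/8 → f/7.1 — 3 1/3 stops wider (brighter).
Shutter speed: 0.6 → 0.8 → 1 → 1.3 → 1.6 → 2 → 2.5 → 3.2 → 4 → 5 — 3 stops longer (brighter).
ISO: 1600 → 2000 → 2500 → 3200 → 4000 → 5000 → 6400 → 8000 → 10000 — 2 2/3 stops raised (brighter).
Net: +3 1/3 +3 +2 2/3 = +9 stops.

9 stops brighter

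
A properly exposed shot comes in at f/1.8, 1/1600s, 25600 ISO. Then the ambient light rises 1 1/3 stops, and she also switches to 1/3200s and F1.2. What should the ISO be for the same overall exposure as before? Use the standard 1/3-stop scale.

ISO 10000

Scene light: 1 1/3 stops brighter.
Shutter speed: 1/1600 → 1/2000 → 1/2500 → 1/3200 — 1 stop faster (darker).
Aperture: f/1.8 → f/1.6 → f/1.4 → f/1.2 — 1 stop opened up (brighter).
Net so far: 1 1/3 stops brighter. ISO: 25600 → 20000 → 16000 → 12800 → 10000.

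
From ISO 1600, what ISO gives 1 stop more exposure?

ISO: 1600 → 3200 — 1 stop higher (brighter).

ISO 3200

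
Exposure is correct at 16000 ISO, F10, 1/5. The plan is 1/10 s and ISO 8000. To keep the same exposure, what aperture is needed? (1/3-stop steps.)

f/5

Shutter speed: 1/5 → 1/6 → 1/8 → 1/10 — 1 stop shorter (darker).
ISO: 16000 → 12800 → 10000 → 8000 — 1 stop lower (darker).
Net change so far: 2 stops darker. Offset with the aperture: f/10 → f/9 → f/8 → f/7.1 → f/6.3 → f/5.6 → f/5.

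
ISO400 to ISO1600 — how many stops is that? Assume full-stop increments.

400 → 800 → 1600 — count the steps: 2 stops.

2 stops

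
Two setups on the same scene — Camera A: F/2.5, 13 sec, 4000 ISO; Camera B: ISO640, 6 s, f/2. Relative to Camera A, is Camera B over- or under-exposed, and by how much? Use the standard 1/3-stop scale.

Aperture: f/2.5 → f/2.2 → f/2 — 2/3 stop opened up (brighter).
Shutter speed: 13 → 10 → 8 → 6 — 1 stop faster (darker).
ISO: 4000 → 3200 → 2500 → 2000 → 1600 → 1250 → 1000 → 800 → 640 — 2 2/3 stops lower (darker).
Net: +2/3 −1 −2 2/3 = −3 stops.

3 stops darker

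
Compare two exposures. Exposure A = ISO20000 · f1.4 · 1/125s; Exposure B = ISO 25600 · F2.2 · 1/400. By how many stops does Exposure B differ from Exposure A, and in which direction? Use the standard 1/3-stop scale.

2 2/3 stops darker

Aperture: f/1.4 → f/1.6 → f/1.8 → f/2 → f/2.2 — 1 1/3 stops smaller aperture (darker).
Shutter speed: 1/125 → 1/160 → 1/200 → 1/250 → 1/320 → 1/400 — 1 2/3 stops shorter (darker).
ISO: 20000 → 25600 — 1/3 stop raised (brighter).
Net: −1 1/3 −1 2/3 +1/3 = −2 2/3 stops.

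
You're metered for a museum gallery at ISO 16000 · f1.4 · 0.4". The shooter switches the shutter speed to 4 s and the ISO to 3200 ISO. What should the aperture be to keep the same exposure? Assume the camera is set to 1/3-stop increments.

f/2

Shutter speed: 0.4 → 0.5 → 0.6 → 0.8 → 1 → 1.3 → 1.6 → 2 → 2.5 → 3.2 → 4 — 3 1/3 stops longer (brighter).
ISO: 16000 → 12800 → 10000 → 8000 → 6400 → 5000 → 4000 → 3200 — 2 1/3 stops lower (darker).
Net change so far: 1 stop brighter. Offset with the aperture: f/1.4 → f/1.6 → f/1.8 → f/2.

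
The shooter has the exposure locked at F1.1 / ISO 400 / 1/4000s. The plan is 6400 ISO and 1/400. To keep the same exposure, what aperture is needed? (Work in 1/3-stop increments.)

f/14

ISO: 400 → 500 → 640 → 800 → 1000 → 1250 → 1600 → 2000 → 2500 → 3200 → 4000 → 5000 → 6400 — 4 stops raised (brighter).
Shutter speed: 1/4000 → 1/3200 → 1/2500 → 1/2000 → 1/1600 → 1/1250 → 1/1000 → 1/800 → 1/640 → 1/500 → 1/400 — 3 1/3 stops slower (brighter).
Net change so far: 7 1/3 stops brighter. Offset with the aperture: f/1.1 → f/1.2 → f/1.4 → f/1.6 → f/1.8 → f/2 → f/2.2 → f/2.5 → f/2.8 → f/3.2 → f/3.5 → f/4 → f/4.5 → f/5 → f/5.6 → f/6.3 → f/7.1 → f/8 → f/9 → f/10 → f/11 → f/13 → f/14.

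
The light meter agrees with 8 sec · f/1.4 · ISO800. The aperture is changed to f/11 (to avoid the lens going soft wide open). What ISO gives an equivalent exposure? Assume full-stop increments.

Aperture: f/1.4 → f/2 → f/2.8 → f/4 → f/5.6 → f/8 → f/11 — 6 stops smaller aperture (darker).
Need 6 stops brighter from the ISO: 800 → 1600 → 3200 → 6400 → 12800 → 25600 → 51200.

ISO 51200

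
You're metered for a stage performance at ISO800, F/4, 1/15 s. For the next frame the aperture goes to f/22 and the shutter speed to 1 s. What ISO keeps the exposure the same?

Aperture: f/4 → f/5.6 → f/8 → f/11 → f/16 → f/22 — 5 stops stopped down (darker).
Shutter speed: 1/15 → 1/8 → 1/4 → 1/2 → 1 — 4 stops slower (brighter).
Net change so far: 1 stop darker. Offset with the ISO: 800 → 1600.

ISO 1600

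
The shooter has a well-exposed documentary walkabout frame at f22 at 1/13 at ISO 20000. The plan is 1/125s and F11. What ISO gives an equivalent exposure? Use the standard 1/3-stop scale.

ISO 51200

Shutter speed: 1/13 → 1/15 → 1/20 → 1/25 → 1/30 → 1/40 → 1/50 → 1/60 → 1/80 → 1/100 → 1/125 — 3 1/3 stops faster (darker).
Aperture: f/22 → f/20 → f/18 → f/16 → f/14 → f/13 → f/11 — 2 stops wider (brighter).
Net change so far: 1 1/3 stops darker. Offset with the ISO: 20000 → 25600 → 32000 → 40000 → 51200.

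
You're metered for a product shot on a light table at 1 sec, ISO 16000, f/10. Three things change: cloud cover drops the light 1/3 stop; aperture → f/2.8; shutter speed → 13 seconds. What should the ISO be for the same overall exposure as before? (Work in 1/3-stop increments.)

Scene light: 1/3 stop darker.
Aperture: f/10 → f/9 → f/8 → f/7.1 → f/6.3 → f/5.6 → f/5 → f/4.5 → f/4 → f/3.5 → f/3.2 → f/2.8 — 3 2/3 stops wider (brighter).
Shutter speed: 1 → 1.3 → 1.6 → 2 → 2.5 → 3.2 → 4 → 5 → 6 → 8 → 10 → 13 — 3 2/3 stops slower (brighter).
Net so far: 7 stops brighter. ISO: 16000 → 12800 → 10000 → 8000 → 6400 → 5000 → 4000 → 3200 → 2500 → 2000 → 1600 → 1250 → 1000 → 800 → 640 → 500 → 400 → 320 → 250 → 200 → 160 → 125.

ISO 125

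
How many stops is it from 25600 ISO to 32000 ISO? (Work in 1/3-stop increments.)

25600 → 32000 — count the steps: 1 third-stops = 1/3 stop.

1/3 stop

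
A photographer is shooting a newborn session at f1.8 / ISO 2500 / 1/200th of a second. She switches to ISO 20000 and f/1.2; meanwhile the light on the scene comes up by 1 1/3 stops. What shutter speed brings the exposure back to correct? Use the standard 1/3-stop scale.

Scene light: 1 1/3 stops brighter.
ISO: 2500 → 3200 → 4000 → 5000 → 6400 → 8000 → 10000 → 12800 → 16000 → 20000 — 3 stops higher (brighter).
Aperture: f/1.8 → f/1.6 → f/1.4 → f/1.2 — 1 stop larger aperture (brighter).
Net so far: 5 1/3 stops brighter. Shutter speed: 1/200 → 1/250 → 1/320 → 1/400 → 1/500 → 1/640 → 1/800 → 1/1000 → 1/1250 → 1/1600 → 1/2000 → 1/2500 → 1/3200 → 1/4000 → 1/5000 → 1/6400 → 1/8000.

1/8000s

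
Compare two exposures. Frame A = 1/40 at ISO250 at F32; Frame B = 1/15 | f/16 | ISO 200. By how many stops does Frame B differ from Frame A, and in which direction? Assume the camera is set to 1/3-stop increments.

3 stops brighter

Aperture: f/32 → f/29 → f/25 → f/22 → f/20 → f/18 → f/16 — 2 stops opened up (brighter).
Shutter speed: 1/40 → 1/30 → 1/25 → 1/20 → 1/15 — 1 1/3 stops slower (brighter).
ISO: 250 → 200 — 1/3 stop dropped (darker).
Net: +2 +1 1/3 −1/3 = +3 stops.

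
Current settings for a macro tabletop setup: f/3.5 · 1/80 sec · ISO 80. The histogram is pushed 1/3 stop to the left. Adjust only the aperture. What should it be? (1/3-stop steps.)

f/3.2

Underexposed by 1/3 stop → need 1/3 stop brighter.
Aperture: f/3.5 → f/3.2.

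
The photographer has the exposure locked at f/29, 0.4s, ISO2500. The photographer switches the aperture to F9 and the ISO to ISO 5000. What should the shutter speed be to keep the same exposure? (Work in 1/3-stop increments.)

1/50s

Aperture: f/29 → f/25 → f/22 → f/20 → f/18 → f/16 → f/14 → f/13 → f/11 → f/10 → f/9 — 3 1/3 stops opened up (brighter).
ISO: 2500 → 3200 → 4000 → 5000 — 1 stop raised (brighter).
Net change so far: 4 1/3 stops brighter. Offset with the shutter speed: 0.4 → 0.3 → 1/4 → 1/5 → 1/6 → 1/8 → 1/10 → 1/13 → 1/15 → 1/20 → 1/25 → 1/30 → 1/40 → 1/50.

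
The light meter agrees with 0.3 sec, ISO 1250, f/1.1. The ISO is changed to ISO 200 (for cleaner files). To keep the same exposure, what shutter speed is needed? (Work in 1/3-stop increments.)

ISO: 1250 → 1000 → 800 → 640 → 500 → 400 → 320 → 250 → 200 — 2 2/3 stops dropped (darker).
Need 2 2/3 stops brighter from the shutter speed: 0.3 → 0.4 → 0.5 → 0.6 → 0.8 → 1 → 1.3 → 1.6 → 2.

2 s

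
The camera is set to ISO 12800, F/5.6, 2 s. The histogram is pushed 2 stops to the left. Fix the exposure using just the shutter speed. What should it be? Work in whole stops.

Underexposed by 2 stops → need 2 stops brighter.
Shutter speed: 2 → 4 → 8.

8 s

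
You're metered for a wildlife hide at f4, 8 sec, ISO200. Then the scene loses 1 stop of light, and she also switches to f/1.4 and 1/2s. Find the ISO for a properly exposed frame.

Scene light: 1 stop darker.
Aperture: f/4 → f/2.8 → f/2 → f/1.4 — 3 stops wider (brighter).
Shutter speed: 8 → 4 → 2 → 1 → 1/2 — 4 stops shorter (darker).
Net so far: 2 stops darker. ISO: 200 → 400 → 800.

ISO 800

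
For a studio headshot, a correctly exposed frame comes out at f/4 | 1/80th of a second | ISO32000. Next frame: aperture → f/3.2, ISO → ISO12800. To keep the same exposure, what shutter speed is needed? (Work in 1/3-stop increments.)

1/50s

Aperture: f/4 → f/3.5 → f/3.2 — 2/3 stop wider (brighter).
ISO: 32000 → 25600 → 20000 → 16000 → 12800 — 1 1/3 stops dropped (darker).
Net change so far: 2/3 stop darker. Offset with the shutter speed: 1/80 → 1/60 → 1/50.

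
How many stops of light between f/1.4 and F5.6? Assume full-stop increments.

4 stops

f/1.4 → f/2 → f/2.8 → f/4 → f/5.6 — count the steps: 4 stops.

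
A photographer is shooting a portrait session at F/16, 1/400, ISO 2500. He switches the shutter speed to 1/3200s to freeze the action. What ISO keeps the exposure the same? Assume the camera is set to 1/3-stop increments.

Shutter speed: 1/400 → 1/500 → 1/640 → 1/800 → 1/1000 → 1/1250 → 1/1600 → 1/2000 → 1/2500 → 1/3200 — 3 stops faster (darker).
Need 3 stops brighter from the ISO: 2500 → 3200 → 4000 → 5000 → 6400 → 8000 → 10000 → 12800 → 16000 → 20000.

ISO 20000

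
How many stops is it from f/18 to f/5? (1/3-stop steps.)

f/18 → f/16 → f/14 → f/13 → f/11 → f/10 → f/9 → f/8 → f/7.1 → f/6.3 → f/5.6 → f/5 — count the steps: 11 third-stops = 3 2/3 stops.

3 2/3 stops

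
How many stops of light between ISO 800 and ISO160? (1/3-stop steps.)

2 1/3 stops

800 → 640 → 500 → 400 → 320 → 250 → 200 → 160 — count the steps: 7 third-stops = 2 1/3 stops.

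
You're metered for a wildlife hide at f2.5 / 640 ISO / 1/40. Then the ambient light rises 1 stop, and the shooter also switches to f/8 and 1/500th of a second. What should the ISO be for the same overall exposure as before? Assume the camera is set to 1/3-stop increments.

Scene light: 1 stop brighter.
Aperture: f/2.5 → f/2.8 → f/3.2 → f/3.5 → f/4 → f/4.5 → f/5 → f/5.6 → f/6.3 → f/7.1 → f/8 — 3 1/3 stops smaller aperture (darker).
Shutter speed: 1/40 → 1/50 → 1/60 → 1/80 → 1/100 → 1/125 → 1/160 → 1/200 → 1/250 → 1/320 → 1/400 → 1/500 — 3 2/3 stops shorter (darker).
Net so far: 6 stops darker. ISO: 640 → 800 → 1000 → 1250 → 1600 → 2000 → 2500 → 3200 → 4000 → 5000 → 6400 → 8000 → 10000 → 12800 → 16000 → 20000 → 25600 → 32000 → 40000.

ISO 40000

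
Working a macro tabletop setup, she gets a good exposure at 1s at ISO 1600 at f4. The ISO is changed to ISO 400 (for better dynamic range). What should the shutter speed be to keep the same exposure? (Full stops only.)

4 s

ISO: 1600 → 800 → 400 — 2 stops lower (darker).
Need 2 stops brighter from the shutter speed: 1 → 2 → 4.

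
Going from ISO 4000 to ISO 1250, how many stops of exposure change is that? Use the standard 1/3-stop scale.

1 2/3 stops

4000 → 3200 → 2500 → 2000 → 1600 → 1250 — count the steps: 5 third-stops = 1 2/3 stops.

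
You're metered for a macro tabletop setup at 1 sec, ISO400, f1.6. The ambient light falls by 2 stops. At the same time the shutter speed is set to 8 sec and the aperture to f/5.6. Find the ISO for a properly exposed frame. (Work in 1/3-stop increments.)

Scene light: 2 stops darker.
Shutter speed: 1 → 1.3 → 1.6 → 2 → 2.5 → 3.2 → 4 → 5 → 6 → 8 — 3 stops longer (brighter).
Aperture: f/1.6 → f/1.8 → f/2 → f/2.2 → f/2.5 → f/2.8 → f/3.2 → f/3.5 → f/4 → f/4.5 → f/5 → f/5.6 — 3 2/3 stops stopped down (darker).
Net so far: 2 2/3 stops darker. ISO: 400 → 500 → 640 → 800 → 1000 → 1250 → 1600 → 2000 → 2500.

ISO 2500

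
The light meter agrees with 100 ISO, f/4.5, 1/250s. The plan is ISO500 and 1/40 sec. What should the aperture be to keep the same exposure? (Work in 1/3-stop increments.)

ISO: 100 → 125 → 160 → 200 → 250 → 320 → 400 → 500 — 2 1/3 stops higher (brighter).
Shutter speed: 1/250 → 1/200 → 1/160 → 1/125 → 1/100 → 1/80 → 1/60 → 1/50 → 1/40 — 2 2/3 stops longer (brighter).
Net change so far: 5 stops brighter. Offset with the aperture: f/4.5 → f/5 → f/5.6 → f/6.3 → f/7.1 → f/8 → f/9 → f/10 → f/11 → f/13 → f/14 → f/16 → f/18 → f/20 → f/22 → f/25.

f/25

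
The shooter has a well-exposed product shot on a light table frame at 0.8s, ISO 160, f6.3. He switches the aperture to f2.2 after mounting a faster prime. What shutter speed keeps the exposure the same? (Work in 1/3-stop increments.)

Aperture: f/6.3 → f/5.6 → f/5 → f/4.5 → f/4 → f/3.5 → f/3.2 → f/2.8 → f/2.5 → f/2.2 — 3 stops opened up (brighter).
Need 3 stops darker from the shutter speed: 0.8 → 0.6 → 0.5 → 0.4 → 0.3 → 1/4 → 1/5 → 1/6 → 1/8 → 1/10.

1/10s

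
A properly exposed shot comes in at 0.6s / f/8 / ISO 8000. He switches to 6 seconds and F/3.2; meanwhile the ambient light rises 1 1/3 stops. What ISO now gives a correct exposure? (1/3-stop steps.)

ISO 50

Scene light: 1 1/3 stops brighter.
Shutter speed: 0.6 → 0.8 → 1 → 1.3 → 1.6 → 2 → 2.5 → 3.2 → 4 → 5 → 6 — 3 1/3 stops longer (brighter).
Aperture: f/8 → f/7.1 → f/6.3 → f/5.6 → f/5 → f/4.5 → f/4 → f/3.5 → f/3.2 — 2 2/3 stops larger aperture (brighter).
Net so far: 7 1/3 stops brighter. ISO: 8000 → 6400 → 5000 → 4000 → 3200 → 2500 → 2000 → 1600 → 1250 → 1000 → 800 → 640 → 500 → 400 → 320 → 250 → 200 → 160 → 125 → 100 → 80 → 64 → 50.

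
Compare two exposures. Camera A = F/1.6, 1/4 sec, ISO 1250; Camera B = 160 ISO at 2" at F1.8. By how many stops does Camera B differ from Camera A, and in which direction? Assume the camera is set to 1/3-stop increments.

Aperture: f/1.6 → f/1.8 — 1/3 stop narrower (darker).
Shutter speed: 1/4 → 0.3 → 0.4 → 0.5 → 0.6 → 0.8 → 1 → 1.3 → 1.6 → 2 — 3 stops slower (brighter).
ISO: 1250 → 1000 → 800 → 640 → 500 → 400 → 320 → 250 → 200 → 160 — 3 stops lower (darker).
Net: −1/3 +3 −3 = −1/3 stops.

1/3 stop darker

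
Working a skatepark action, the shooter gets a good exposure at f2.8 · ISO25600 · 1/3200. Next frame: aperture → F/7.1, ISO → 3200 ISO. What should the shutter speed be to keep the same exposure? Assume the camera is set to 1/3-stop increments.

1/60s

Aperture: f/2.8 → f/3.2 → f/3.5 → f/4 → f/4.5 → f/5 → f/5.6 → f/6.3 → f/7.1 — 2 2/3 stops stopped down (darker).
ISO: 25600 → 20000 → 16000 → 12800 → 10000 → 8000 → 6400 → 5000 → 4000 → 3200 — 3 stops lower (darker).
Net change so far: 5 2/3 stops darker. Offset with the shutter speed: 1/3200 → 1/2500 → 1/2000 → 1/1600 → 1/1250 → 1/1000 → 1/800 → 1/640 → 1/500 → 1/400 → 1/320 → 1/250 → 1/200 → 1/160 → 1/125 → 1/100 → 1/80 → 1/60.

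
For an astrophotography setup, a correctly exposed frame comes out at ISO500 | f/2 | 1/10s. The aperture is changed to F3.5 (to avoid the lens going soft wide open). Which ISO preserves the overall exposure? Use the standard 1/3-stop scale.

ISO 1600

Aperture: f/2 → f/2.2 → f/2.5 → f/2.8 → f/3.2 → f/3.5 — 1 2/3 stops stopped down (darker).
Need 1 2/3 stops brighter from the ISO: 500 → 640 → 800 → 1000 → 1250 → 1600.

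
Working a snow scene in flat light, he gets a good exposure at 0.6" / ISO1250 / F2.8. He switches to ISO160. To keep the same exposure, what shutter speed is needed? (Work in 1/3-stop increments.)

ISO: 1250 → 1000 → 800 → 640 → 500 → 400 → 320 → 250 → 200 → 160 — 3 stops dropped (darker).
Need 3 stops brighter from the shutter speed: 0.6 → 0.8 → 1 → 1.3 → 1.6 → 2 → 2.5 → 3.2 → 4 → 5.

5 s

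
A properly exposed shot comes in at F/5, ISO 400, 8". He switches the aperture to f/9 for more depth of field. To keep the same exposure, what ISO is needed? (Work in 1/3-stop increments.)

Aperture: f/5 → f/5.6 → f/6.3 → f/7.1 → f/8 → f/9 — 1 2/3 stops narrower (darker).
Need 1 2/3 stops brighter from the ISO: 400 → 500 → 640 → 800 → 1000 → 1250.

ISO 1250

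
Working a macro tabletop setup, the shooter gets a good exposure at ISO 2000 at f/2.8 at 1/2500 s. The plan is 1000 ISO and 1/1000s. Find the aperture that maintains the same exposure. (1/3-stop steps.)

ISO: 2000 → 1600 → 1250 → 1000 — 1 stop lower (darker).
Shutter speed: 1/2500 → 1/2000 → 1/1600 → 1/1250 → 1/1000 — 1 1/3 stops longer (brighter).
Net change so far: 1/3 stop brighter. Offset with the aperture: f/2.8 → f/3.2.

f/3.2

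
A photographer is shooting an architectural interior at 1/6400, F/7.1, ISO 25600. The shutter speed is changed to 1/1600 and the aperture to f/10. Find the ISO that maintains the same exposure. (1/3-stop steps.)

Shutter speed: 1/6400 → 1/5000 → 1/4000 → 1/3200 → 1/2500 → 1/2000 → 1/1600 — 2 stops slower (brighter).
Aperture: f/7.1 → f/8 → f/9 → f/10 — 1 stop smaller aperture (darker).
Net change so far: 1 stop brighter. Offset with the ISO: 25600 → 20000 → 16000 → 12800.

ISO 12800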